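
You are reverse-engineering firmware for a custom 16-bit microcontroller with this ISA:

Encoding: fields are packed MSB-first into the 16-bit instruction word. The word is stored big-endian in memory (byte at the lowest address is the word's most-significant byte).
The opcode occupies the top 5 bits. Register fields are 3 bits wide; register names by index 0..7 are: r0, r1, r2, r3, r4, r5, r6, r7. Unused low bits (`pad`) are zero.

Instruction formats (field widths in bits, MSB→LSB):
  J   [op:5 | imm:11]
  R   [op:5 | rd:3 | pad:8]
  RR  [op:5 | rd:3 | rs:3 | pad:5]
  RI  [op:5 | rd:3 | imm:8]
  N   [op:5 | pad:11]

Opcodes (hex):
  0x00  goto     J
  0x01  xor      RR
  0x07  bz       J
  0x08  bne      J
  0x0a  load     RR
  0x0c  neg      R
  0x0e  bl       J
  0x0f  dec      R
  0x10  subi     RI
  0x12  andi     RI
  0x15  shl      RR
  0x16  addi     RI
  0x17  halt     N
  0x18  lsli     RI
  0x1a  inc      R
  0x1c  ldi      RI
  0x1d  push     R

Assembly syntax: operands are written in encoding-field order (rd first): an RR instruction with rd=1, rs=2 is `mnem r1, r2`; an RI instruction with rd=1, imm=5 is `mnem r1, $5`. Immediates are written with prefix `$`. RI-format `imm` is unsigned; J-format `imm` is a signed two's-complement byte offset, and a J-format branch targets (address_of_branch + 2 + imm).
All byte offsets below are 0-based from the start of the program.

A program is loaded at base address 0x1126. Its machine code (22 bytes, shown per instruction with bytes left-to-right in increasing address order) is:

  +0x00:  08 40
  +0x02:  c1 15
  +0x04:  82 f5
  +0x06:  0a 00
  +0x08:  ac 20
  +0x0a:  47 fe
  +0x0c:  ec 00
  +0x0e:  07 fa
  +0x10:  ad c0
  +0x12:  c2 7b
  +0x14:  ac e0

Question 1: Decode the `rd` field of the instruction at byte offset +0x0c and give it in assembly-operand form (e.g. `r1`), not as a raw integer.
+0x0c: ec 00 ⇒ word 0xec00 (big)
  top 5b → 0x1d → push [R]
  rd@[10:8]=0x4 ⇒ r4

r4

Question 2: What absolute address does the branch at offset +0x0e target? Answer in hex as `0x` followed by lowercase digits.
0x1130

off 0x0e: read 07 fa as big → 0x07fa
  top 5b → 0x0 → goto [J]
  [10:0] imm=2042 (s11→-6) = $-6
  target = base 0x1126 + off 0x0e + 2 + imm -6 = 0x1130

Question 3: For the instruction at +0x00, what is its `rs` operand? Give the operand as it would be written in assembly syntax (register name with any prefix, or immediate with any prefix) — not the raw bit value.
r2

off 0x00: read 08 40 as big → 0x0840
  top 5b → 0x1 → xor [RR]
  [10:8] rd=0 = r0
  [7:5] rs=2 = r2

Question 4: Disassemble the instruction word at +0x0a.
bne $-2

+0x0a: 47 fe ⇒ word 0x47fe (big)
  opcode bits[15:11]=0x8: bne/J
  imm: (w>>0)&0x7ff=0x7fe (s11→-2) → $-2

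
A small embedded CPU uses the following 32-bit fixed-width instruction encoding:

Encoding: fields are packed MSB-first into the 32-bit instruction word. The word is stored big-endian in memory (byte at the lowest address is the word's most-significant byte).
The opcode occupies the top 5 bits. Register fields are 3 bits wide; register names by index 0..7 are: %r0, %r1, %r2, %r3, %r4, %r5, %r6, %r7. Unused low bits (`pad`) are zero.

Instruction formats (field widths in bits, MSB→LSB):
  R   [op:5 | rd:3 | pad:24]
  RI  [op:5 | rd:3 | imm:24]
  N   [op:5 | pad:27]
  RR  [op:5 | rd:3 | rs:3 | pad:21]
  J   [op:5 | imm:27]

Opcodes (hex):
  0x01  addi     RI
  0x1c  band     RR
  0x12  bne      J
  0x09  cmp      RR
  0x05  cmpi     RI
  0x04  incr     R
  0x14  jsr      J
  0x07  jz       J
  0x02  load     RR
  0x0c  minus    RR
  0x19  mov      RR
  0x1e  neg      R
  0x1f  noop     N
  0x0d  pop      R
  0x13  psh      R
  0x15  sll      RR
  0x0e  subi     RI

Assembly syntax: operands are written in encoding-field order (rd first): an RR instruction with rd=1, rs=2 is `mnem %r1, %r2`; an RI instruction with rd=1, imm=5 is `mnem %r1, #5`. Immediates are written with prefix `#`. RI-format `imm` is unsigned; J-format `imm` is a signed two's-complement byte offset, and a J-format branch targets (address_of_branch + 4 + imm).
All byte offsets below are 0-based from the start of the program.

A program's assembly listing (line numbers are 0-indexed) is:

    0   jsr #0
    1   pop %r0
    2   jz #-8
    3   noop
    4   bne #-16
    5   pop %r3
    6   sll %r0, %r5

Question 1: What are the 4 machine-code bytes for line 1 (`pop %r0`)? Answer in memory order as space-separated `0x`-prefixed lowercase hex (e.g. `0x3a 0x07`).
L1: pop op=0xd:5|rd=0:3|pad=0:24 ⇒ 0x68000000 ⇒ big 68 00 00 00

0x68 0x00 0x00 0x00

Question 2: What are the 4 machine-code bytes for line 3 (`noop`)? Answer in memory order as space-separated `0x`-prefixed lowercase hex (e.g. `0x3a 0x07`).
line 3 (noop): pack op=0x1f:5|pad=0:27 = 0xf8000000; big→ f8 00 00 00

0xf8 0x00 0x00 0x00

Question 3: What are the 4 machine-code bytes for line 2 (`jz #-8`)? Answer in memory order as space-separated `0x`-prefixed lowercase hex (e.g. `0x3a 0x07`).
0x3f 0xff 0xff 0xf8

L2: jz op=0x7:5|imm=-8:27 ⇒ 0x3ffffff8 ⇒ big 3f ff ff f8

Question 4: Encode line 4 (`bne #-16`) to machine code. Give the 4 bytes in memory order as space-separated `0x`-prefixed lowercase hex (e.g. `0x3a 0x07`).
0x97 0xff 0xff 0xf0

L4: bne op=0x12:5|imm=-16:27 ⇒ 0x97fffff0 ⇒ big 97 ff ff f0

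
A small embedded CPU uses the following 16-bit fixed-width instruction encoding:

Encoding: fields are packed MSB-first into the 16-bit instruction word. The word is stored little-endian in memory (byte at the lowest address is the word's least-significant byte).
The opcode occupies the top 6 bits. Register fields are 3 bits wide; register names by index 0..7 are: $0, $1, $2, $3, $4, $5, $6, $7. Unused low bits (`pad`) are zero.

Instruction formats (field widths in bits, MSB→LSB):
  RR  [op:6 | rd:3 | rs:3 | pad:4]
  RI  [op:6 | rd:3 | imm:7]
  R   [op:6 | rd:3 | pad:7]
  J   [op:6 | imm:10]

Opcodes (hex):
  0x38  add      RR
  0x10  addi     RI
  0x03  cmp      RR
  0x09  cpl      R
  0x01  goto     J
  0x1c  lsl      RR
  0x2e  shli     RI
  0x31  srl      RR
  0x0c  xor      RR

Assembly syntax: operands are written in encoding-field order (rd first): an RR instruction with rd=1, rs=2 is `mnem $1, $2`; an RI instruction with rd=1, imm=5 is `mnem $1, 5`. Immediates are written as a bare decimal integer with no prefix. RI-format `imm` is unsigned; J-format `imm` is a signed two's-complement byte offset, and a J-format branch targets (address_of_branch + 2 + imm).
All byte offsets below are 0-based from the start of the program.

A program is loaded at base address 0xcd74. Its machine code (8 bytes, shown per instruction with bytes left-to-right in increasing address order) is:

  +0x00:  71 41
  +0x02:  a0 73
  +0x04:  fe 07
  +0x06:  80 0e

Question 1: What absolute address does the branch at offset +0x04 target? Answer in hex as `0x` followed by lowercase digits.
0xcd78

off 0x04: read fe 07 as little → 0x07fe
  op=0x07fe>>10=0x1 ⇒ goto (J)
  imm@[9:0]=0x3fe (s10→-2) ⇒ -2
  target = base 0xcd74 + off 0x04 + 2 + imm -2 = 0xcd78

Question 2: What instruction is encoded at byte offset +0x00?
+0x00: 71 41 ⇒ word 0x4171 (little)
  op=0x4171>>10=0x10 ⇒ addi (RI)
  rd: (w>>7)&0x7=0x2 → $2
  imm: (w>>0)&0x7f=0x71 → 113

addi $2, 113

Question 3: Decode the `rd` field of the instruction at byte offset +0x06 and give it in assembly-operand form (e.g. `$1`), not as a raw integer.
$5

@+06  little-endian(80 0e) = 0x0e80
  opcode bits[15:10]=0x3: cmp/RR
  rd: (w>>7)&0x7=0x5 → $5
  rs: (w>>4)&0x7=0x0 → $0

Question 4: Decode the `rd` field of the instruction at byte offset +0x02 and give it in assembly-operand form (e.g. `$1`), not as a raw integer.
@+02  little-endian(a0 73) = 0x73a0
  op=0x73a0>>10=0x1c ⇒ lsl (RR)
  rd: (w>>7)&0x7=0x7 → $7
  rs: (w>>4)&0x7=0x2 → $2

$7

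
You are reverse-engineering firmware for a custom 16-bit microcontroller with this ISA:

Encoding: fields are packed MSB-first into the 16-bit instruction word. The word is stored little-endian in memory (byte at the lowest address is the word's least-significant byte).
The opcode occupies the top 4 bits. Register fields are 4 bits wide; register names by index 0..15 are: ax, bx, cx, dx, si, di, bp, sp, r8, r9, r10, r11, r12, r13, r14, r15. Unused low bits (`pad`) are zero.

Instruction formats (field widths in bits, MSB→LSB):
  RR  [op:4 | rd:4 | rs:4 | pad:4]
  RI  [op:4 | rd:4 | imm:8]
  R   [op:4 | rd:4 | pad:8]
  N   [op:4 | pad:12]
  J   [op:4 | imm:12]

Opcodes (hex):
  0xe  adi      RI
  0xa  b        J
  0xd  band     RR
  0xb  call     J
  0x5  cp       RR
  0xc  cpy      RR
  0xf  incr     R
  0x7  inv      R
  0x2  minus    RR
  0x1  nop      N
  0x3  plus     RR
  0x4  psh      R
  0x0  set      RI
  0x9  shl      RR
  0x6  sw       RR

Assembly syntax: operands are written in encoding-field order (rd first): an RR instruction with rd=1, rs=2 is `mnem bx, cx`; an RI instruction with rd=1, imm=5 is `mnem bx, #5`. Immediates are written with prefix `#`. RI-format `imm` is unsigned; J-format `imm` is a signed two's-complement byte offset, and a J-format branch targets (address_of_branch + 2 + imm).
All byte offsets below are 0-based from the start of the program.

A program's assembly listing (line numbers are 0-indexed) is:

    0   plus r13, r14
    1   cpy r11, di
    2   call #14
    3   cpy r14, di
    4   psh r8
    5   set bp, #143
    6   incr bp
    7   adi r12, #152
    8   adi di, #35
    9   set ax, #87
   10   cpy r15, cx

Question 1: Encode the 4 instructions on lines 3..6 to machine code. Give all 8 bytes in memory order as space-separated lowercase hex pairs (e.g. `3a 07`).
3. cpy fields op=0xc:4|rd=14:4|rs=5:4|pad=0:4 → word ce50h → 50 ce
4. psh fields op=0x4:4|rd=8:4|pad=0:8 → word 4800h → 00 48
5. set fields op=0x0:4|rd=6:4|imm=143:8 → word 068fh → 8f 06
6. incr fields op=0xf:4|rd=6:4|pad=0:8 → word f600h → 00 f6

50 ce 00 48 8f 06 00 f6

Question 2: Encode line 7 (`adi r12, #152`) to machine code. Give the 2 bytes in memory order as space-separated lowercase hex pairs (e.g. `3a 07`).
98 ec

line 7 (adi): pack op=0xe:4|rd=12:4|imm=152:8 = 0xec98; little→ 98 ec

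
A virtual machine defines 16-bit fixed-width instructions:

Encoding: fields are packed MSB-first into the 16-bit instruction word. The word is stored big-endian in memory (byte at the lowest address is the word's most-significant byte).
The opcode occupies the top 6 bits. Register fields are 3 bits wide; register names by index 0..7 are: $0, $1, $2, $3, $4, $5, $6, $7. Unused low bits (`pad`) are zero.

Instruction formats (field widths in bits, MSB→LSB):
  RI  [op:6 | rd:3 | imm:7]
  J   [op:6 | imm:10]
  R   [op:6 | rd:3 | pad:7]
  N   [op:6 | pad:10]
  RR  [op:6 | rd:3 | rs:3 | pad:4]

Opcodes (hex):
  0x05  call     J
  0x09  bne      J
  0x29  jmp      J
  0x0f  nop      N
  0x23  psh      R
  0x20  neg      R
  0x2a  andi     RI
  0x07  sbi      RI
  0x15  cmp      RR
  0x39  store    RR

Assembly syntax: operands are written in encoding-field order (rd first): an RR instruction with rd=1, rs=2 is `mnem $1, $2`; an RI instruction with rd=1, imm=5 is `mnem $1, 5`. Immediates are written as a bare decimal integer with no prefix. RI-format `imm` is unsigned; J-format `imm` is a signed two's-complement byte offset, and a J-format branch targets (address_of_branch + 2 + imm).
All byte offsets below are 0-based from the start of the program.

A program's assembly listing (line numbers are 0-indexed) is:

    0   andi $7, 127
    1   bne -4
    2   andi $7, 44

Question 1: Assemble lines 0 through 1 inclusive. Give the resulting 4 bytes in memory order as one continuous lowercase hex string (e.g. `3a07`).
0. andi fields op=0x2a:6|rd=7:3|imm=127:7 → word abffh → ab ff
1. bne fields op=0x9:6|imm=-4:10 → word 27fch → 27 fc

abff27fc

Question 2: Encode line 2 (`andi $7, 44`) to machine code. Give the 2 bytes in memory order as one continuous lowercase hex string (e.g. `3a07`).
abac

L2: andi op=0x2a:6|rd=7:3|imm=44:7 ⇒ 0xabac ⇒ big ab ac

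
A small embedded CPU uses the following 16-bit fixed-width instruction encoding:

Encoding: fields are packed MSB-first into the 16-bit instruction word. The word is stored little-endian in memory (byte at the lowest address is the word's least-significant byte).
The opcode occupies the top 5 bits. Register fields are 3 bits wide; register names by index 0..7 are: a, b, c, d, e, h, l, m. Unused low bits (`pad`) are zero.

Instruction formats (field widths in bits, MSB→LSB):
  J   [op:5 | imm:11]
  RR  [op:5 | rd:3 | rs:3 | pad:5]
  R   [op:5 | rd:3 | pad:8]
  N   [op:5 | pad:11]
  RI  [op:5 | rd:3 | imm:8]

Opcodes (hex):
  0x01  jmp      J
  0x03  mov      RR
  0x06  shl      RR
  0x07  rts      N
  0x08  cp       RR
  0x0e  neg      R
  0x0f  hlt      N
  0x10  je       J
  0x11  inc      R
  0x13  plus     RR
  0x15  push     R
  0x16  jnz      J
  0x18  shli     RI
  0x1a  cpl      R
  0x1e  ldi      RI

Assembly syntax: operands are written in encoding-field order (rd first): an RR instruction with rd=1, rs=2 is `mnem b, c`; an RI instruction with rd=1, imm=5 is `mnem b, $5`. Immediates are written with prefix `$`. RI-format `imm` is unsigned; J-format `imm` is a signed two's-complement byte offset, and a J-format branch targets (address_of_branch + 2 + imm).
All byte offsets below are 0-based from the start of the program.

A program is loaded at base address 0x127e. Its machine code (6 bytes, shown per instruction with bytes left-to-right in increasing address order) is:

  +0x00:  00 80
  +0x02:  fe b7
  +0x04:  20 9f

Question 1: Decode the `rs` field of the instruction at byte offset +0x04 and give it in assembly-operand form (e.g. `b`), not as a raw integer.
b

off 0x04: read 20 9f as little → 0x9f20
  op=0x9f20>>11=0x13 ⇒ plus (RR)
  rd@[10:8]=0x7 ⇒ m
  rs@[7:5]=0x1 ⇒ b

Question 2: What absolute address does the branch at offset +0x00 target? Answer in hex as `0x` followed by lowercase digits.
[00] 00 80 → 0x8000
  opcode bits[15:11]=0x10: je/J
  imm@[10:0]=0x0 ⇒ $0
  target = base 0x127e + off 0x00 + 2 + imm 0 = 0x1280

0x1280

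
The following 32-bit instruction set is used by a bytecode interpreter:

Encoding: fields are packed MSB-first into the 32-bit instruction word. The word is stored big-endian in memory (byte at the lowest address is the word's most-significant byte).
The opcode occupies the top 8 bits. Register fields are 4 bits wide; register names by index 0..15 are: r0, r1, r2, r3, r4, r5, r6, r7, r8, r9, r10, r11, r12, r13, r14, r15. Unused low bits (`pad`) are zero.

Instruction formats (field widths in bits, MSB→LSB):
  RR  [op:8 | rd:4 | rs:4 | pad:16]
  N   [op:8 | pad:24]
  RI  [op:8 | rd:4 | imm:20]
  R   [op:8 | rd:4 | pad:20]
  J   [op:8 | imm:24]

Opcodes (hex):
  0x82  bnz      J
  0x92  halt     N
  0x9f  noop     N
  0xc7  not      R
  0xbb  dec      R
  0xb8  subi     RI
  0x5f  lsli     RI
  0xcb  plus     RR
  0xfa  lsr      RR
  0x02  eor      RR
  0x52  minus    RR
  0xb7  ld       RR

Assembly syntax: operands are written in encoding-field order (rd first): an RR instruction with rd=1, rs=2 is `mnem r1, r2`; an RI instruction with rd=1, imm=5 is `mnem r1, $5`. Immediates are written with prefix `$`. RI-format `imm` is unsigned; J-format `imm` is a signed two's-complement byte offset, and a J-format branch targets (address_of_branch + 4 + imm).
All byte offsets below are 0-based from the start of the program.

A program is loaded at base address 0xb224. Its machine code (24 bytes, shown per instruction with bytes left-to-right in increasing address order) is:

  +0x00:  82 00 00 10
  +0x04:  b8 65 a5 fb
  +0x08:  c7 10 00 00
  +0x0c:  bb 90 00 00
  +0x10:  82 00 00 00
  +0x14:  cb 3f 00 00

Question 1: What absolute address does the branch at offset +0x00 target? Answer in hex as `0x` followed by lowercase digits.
[00] 82 00 00 10 → 0x82000010
  opcode bits[31:24]=0x82: bnz/J
  imm: (w>>0)&0xffffff=0x10 → $16
  target = base 0xb224 + off 0x00 + 4 + imm 16 = 0xb238

0xb238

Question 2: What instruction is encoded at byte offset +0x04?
subi r6, $370171

+0x04: b8 65 a5 fb ⇒ word 0xb865a5fb (big)
  top 8b → 0xb8 → subi [RI]
  [23:20] rd=6 = r6
  [19:0] imm=370171 = $370171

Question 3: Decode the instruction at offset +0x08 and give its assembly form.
not r1

[08] c7 10 00 00 → 0xc7100000
  top 8b → 0xc7 → not [R]
  rd: (w>>20)&0xf=0x1 → r1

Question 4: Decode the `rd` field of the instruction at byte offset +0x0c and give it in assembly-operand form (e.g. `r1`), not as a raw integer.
off 0x0c: read bb 90 00 00 as big → 0xbb900000
  top 8b → 0xbb → dec [R]
  rd@[23:20]=0x9 ⇒ r9

r9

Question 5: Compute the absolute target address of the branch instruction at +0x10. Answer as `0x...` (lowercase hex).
0xb238

off 0x10: read 82 00 00 00 as big → 0x82000000
  op=0x82000000>>24=0x82 ⇒ bnz (J)
  imm@[23:0]=0x0 ⇒ $0
  target = base 0xb224 + off 0x10 + 4 + imm 0 = 0xb238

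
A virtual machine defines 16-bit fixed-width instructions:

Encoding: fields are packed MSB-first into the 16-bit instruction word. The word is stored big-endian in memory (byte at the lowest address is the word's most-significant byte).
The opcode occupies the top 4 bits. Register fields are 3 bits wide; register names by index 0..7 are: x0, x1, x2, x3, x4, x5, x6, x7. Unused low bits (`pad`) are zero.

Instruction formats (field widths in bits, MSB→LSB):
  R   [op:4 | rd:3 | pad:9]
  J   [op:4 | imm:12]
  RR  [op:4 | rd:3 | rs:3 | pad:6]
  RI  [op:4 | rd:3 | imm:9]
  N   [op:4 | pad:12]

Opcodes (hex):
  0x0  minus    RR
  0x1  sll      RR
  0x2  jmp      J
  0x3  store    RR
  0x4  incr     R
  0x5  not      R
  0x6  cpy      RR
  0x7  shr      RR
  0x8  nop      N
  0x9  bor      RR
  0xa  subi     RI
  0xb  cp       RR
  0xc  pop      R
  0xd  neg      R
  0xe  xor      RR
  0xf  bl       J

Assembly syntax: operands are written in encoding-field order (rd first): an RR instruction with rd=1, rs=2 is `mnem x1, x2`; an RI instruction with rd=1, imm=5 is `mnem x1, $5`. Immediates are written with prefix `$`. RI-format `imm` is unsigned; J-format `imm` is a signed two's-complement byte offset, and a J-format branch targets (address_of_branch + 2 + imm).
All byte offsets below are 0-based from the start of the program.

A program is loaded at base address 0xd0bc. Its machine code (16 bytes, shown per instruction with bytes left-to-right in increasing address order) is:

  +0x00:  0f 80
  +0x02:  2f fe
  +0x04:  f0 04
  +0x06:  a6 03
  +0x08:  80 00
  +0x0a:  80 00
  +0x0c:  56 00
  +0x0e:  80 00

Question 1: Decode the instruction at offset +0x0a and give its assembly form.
@+0a  big-endian(80 00) = 0x8000
  top 4b → 0x8 → nop [N]

nop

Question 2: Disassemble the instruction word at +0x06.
subi x3, $3

[06] a6 03 → 0xa603
  op=0xa603>>12=0xa ⇒ subi (RI)
  [11:9] rd=3 = x3
  [8:0] imm=3 = $3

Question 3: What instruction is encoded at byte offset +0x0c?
+0x0c: 56 00 ⇒ word 0x5600 (big)
  op=0x5600>>12=0x5 ⇒ not (R)
  rd: (w>>9)&0x7=0x3 → x3

not x3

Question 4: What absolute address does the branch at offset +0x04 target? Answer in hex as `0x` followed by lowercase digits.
0xd0c6

+0x04: f0 04 ⇒ word 0xf004 (big)
  top 4b → 0xf → bl [J]
  imm@[11:0]=0x4 ⇒ $4
  target = base 0xd0bc + off 0x04 + 2 + imm 4 = 0xd0c6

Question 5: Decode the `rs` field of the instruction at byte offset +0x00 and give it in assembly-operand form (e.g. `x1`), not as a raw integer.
off 0x00: read 0f 80 as big → 0x0f80
  opcode bits[15:12]=0x0: minus/RR
  rd@[11:9]=0x7 ⇒ x7
  rs@[8:6]=0x6 ⇒ x6

x6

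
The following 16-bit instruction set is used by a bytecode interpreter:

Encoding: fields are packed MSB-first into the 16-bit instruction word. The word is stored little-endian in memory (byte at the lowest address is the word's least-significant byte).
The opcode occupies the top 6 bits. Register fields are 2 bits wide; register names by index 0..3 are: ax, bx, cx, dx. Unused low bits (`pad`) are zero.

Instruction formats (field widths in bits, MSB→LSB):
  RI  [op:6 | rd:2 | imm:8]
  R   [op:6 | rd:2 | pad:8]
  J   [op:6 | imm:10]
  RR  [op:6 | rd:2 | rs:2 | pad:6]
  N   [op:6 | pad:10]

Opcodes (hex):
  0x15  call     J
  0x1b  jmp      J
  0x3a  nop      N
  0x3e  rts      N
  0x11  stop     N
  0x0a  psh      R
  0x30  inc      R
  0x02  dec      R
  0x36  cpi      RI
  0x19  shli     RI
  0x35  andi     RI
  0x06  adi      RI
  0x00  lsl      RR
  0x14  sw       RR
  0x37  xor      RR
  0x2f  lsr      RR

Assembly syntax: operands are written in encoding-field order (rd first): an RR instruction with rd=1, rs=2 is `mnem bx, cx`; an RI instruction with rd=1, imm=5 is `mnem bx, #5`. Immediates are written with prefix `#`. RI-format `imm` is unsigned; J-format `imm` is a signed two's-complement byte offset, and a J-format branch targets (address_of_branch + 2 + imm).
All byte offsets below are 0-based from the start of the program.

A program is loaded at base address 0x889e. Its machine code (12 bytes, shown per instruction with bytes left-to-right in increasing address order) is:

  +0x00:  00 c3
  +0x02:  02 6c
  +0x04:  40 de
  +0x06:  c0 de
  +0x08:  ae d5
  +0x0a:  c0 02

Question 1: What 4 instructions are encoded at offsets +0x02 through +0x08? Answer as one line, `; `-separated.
jmp #2; xor cx, bx; xor cx, dx; andi bx, #174

@+02  little-endian(02 6c) = 0x6c02
  opcode bits[15:10]=0x1b: jmp/J
  imm: (w>>0)&0x3ff=0x2 → #2
@+04  little-endian(40 de) = 0xde40
  opcode bits[15:10]=0x37: xor/RR
  rd: (w>>8)&0x3=0x2 → cx
  rs: (w>>6)&0x3=0x1 → bx
@+06  little-endian(c0 de) = 0xdec0
  opcode bits[15:10]=0x37: xor/RR
  rd: (w>>8)&0x3=0x2 → cx
  rs: (w>>6)&0x3=0x3 → dx
@+08  little-endian(ae d5) = 0xd5ae
  opcode bits[15:10]=0x35: andi/RI
  rd: (w>>8)&0x3=0x1 → bx
  imm: (w>>0)&0xff=0xae → #174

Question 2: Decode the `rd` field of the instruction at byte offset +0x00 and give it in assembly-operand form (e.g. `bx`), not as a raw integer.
@+00  little-endian(00 c3) = 0xc300
  top 6b → 0x30 → inc [R]
  rd@[9:8]=0x3 ⇒ dx

dx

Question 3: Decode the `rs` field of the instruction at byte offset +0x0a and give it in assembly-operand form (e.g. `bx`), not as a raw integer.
@+0a  little-endian(c0 02) = 0x02c0
  op=0x02c0>>10=0x0 ⇒ lsl (RR)
  rd: (w>>8)&0x3=0x2 → cx
  rs: (w>>6)&0x3=0x3 → dx

dx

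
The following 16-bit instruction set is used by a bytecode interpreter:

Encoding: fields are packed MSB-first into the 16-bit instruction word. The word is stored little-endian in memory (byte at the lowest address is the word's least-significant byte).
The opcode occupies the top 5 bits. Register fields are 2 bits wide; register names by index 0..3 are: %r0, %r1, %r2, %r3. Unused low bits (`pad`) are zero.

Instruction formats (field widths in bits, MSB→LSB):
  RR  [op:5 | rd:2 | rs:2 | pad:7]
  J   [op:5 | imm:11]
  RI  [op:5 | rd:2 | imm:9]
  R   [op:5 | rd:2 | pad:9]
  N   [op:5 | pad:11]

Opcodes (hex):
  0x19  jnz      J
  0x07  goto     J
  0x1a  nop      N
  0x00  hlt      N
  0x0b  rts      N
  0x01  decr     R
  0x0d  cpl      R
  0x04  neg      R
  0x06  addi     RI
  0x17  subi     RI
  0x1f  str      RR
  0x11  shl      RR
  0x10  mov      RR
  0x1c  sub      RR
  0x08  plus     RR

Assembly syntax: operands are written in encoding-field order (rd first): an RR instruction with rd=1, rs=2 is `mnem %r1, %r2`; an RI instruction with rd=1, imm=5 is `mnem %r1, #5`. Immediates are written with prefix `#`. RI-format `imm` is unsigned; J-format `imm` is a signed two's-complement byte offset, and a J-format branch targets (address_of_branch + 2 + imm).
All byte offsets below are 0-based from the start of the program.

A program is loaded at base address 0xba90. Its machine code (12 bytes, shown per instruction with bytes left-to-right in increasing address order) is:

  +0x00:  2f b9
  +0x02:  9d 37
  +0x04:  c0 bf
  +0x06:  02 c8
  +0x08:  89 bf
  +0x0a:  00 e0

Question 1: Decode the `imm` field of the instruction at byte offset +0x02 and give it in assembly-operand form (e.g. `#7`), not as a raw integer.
#413

+0x02: 9d 37 ⇒ word 0x379d (little)
  op=0x379d>>11=0x6 ⇒ addi (RI)
  rd: (w>>9)&0x3=0x3 → %r3
  imm: (w>>0)&0x1ff=0x19d → #413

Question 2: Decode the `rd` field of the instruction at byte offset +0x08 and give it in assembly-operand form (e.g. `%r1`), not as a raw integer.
@+08  little-endian(89 bf) = 0xbf89
  op=0xbf89>>11=0x17 ⇒ subi (RI)
  rd: (w>>9)&0x3=0x3 → %r3
  imm: (w>>0)&0x1ff=0x189 → #393

%r3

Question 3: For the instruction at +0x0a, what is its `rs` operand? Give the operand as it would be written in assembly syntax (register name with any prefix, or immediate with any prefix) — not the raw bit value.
off 0x0a: read 00 e0 as little → 0xe000
  top 5b → 0x1c → sub [RR]
  rd: (w>>9)&0x3=0x0 → %r0
  rs: (w>>7)&0x3=0x0 → %r0

%r0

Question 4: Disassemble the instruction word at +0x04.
[04] c0 bf → 0xbfc0
  op=0xbfc0>>11=0x17 ⇒ subi (RI)
  rd: (w>>9)&0x3=0x3 → %r3
  imm: (w>>0)&0x1ff=0x1c0 → #448

subi %r3, #448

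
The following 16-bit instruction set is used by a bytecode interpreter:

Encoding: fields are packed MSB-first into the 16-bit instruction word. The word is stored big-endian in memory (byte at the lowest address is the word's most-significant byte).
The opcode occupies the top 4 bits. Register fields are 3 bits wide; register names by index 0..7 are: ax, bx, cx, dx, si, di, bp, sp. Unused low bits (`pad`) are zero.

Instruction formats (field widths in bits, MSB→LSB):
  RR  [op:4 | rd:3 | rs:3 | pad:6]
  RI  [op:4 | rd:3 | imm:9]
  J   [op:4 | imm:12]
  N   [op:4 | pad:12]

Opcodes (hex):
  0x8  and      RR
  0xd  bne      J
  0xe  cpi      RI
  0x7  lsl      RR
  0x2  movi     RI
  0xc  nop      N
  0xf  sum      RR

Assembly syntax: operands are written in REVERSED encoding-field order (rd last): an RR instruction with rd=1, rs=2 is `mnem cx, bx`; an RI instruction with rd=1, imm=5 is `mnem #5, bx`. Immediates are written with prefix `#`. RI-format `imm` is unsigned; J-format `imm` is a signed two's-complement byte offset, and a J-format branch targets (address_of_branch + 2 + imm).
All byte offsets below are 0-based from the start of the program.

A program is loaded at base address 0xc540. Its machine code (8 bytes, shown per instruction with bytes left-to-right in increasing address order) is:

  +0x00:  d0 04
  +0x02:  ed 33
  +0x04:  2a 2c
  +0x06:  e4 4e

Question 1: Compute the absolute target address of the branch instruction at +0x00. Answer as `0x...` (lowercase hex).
0xc546

+0x00: d0 04 ⇒ word 0xd004 (big)
  top 4b → 0xd → bne [J]
  [11:0] imm=4 = #4
  target = base 0xc540 + off 0x00 + 2 + imm 4 = 0xc546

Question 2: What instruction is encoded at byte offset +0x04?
movi #44, di

@+04  big-endian(2a 2c) = 0x2a2c
  op=0x2a2c>>12=0x2 ⇒ movi (RI)
  rd@[11:9]=0x5 ⇒ di
  imm@[8:0]=0x2c ⇒ #44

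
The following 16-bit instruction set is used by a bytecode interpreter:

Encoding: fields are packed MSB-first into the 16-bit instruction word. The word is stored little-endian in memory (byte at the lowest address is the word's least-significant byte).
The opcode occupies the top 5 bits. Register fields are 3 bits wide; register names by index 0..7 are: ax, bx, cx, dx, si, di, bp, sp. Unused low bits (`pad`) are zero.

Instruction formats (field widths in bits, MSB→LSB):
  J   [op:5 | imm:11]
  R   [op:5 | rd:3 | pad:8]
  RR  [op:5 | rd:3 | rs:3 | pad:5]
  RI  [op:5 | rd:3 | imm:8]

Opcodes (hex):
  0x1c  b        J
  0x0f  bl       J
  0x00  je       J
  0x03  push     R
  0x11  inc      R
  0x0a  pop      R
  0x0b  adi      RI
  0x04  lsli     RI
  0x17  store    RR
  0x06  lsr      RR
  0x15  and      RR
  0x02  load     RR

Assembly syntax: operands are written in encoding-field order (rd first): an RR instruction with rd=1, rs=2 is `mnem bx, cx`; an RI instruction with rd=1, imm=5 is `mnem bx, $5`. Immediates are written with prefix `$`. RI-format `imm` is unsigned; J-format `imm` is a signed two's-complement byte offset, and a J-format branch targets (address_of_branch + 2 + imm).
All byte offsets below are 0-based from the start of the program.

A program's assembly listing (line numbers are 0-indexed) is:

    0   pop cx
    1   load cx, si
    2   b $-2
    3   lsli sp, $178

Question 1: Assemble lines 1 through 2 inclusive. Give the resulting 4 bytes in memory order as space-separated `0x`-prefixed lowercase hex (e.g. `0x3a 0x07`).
0x80 0x12 0xfe 0xe7

1. load fields op=0x2:5|rd=2:3|rs=4:3|pad=0:5 → word 1280h → 80 12
2. b fields op=0x1c:5|imm=-2:11 → word e7feh → fe e7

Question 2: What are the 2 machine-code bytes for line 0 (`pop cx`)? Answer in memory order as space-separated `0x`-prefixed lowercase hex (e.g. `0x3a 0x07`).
0. pop fields op=0xa:5|rd=2:3|pad=0:8 → word 5200h → 00 52

0x00 0x52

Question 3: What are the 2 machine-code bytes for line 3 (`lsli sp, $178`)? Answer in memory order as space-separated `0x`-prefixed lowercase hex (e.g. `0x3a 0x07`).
0xb2 0x27

L3: lsli op=0x4:5|rd=7:3|imm=178:8 ⇒ 0x27b2 ⇒ little b2 27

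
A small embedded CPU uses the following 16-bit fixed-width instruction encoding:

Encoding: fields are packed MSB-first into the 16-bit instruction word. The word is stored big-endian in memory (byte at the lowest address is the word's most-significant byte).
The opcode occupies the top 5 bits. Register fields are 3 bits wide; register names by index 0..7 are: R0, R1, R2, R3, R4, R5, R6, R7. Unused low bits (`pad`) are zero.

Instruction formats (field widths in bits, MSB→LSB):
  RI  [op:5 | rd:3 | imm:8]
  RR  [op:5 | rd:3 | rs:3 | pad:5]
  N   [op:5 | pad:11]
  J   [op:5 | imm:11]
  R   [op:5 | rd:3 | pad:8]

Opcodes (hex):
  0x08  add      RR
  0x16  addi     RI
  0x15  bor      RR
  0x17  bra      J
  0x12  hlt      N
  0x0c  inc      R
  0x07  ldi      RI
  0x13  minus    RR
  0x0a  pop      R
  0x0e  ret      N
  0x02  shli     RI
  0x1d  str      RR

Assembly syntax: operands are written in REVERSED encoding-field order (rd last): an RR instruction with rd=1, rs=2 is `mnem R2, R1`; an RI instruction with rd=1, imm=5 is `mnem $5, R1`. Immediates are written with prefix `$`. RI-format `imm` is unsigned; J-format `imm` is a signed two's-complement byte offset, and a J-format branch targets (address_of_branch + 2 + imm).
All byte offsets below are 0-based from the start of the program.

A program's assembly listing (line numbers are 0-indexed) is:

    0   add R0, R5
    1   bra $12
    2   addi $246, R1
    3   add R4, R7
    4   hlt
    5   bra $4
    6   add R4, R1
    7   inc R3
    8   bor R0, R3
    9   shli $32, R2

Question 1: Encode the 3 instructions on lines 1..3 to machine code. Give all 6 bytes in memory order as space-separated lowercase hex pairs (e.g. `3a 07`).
line 1 (bra): pack op=0x17:5|imm=12:11 = 0xb80c; big→ b8 0c
line 2 (addi): pack op=0x16:5|rd=1:3|imm=246:8 = 0xb1f6; big→ b1 f6
line 3 (add): pack op=0x8:5|rd=7:3|rs=4:3|pad=0:5 = 0x4780; big→ 47 80

b8 0c b1 f6 47 80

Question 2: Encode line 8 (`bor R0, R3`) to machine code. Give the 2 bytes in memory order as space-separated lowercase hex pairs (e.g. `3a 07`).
L8: bor op=0x15:5|rd=3:3|rs=0:3|pad=0:5 ⇒ 0xab00 ⇒ big ab 00

ab 00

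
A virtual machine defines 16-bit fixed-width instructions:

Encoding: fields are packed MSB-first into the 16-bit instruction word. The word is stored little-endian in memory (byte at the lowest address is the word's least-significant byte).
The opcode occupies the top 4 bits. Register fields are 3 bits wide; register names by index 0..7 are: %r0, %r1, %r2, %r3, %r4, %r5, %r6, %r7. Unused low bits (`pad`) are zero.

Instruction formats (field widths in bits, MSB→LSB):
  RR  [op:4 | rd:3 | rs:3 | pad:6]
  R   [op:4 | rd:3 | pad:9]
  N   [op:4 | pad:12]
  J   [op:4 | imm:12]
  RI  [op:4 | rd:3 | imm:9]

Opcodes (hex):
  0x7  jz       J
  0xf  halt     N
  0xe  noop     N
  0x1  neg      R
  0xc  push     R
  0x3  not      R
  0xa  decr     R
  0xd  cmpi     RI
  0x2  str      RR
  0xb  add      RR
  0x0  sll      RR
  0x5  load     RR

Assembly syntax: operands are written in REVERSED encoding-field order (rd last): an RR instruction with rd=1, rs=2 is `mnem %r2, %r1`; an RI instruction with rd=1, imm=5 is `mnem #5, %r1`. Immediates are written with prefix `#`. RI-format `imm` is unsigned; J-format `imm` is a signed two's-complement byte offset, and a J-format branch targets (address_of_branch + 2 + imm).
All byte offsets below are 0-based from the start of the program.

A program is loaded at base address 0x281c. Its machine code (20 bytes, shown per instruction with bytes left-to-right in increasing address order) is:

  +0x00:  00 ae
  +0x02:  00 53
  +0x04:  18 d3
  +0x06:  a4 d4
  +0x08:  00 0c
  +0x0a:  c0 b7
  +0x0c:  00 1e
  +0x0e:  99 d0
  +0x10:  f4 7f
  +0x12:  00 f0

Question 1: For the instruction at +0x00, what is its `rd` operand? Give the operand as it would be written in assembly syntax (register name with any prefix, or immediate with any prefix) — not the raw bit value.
%r7

@+00  little-endian(00 ae) = 0xae00
  top 4b → 0xa → decr [R]
  [11:9] rd=7 = %r7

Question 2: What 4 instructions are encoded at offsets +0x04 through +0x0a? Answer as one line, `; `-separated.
cmpi #280, %r1; cmpi #164, %r2; sll %r0, %r6; add %r7, %r3

off 0x04: read 18 d3 as little → 0xd318
  top 4b → 0xd → cmpi [RI]
  rd@[11:9]=0x1 ⇒ %r1
  imm@[8:0]=0x118 ⇒ #280
off 0x06: read a4 d4 as little → 0xd4a4
  top 4b → 0xd → cmpi [RI]
  rd@[11:9]=0x2 ⇒ %r2
  imm@[8:0]=0xa4 ⇒ #164
off 0x08: read 00 0c as little → 0x0c00
  top 4b → 0x0 → sll [RR]
  rd@[11:9]=0x6 ⇒ %r6
  rs@[8:6]=0x0 ⇒ %r0
off 0x0a: read c0 b7 as little → 0xb7c0
  top 4b → 0xb → add [RR]
  rd@[11:9]=0x3 ⇒ %r3
  rs@[8:6]=0x7 ⇒ %r7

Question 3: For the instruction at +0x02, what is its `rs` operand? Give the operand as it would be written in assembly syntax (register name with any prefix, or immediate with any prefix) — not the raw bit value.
%r4

@+02  little-endian(00 53) = 0x5300
  opcode bits[15:12]=0x5: load/RR
  [11:9] rd=1 = %r1
  [8:6] rs=4 = %r4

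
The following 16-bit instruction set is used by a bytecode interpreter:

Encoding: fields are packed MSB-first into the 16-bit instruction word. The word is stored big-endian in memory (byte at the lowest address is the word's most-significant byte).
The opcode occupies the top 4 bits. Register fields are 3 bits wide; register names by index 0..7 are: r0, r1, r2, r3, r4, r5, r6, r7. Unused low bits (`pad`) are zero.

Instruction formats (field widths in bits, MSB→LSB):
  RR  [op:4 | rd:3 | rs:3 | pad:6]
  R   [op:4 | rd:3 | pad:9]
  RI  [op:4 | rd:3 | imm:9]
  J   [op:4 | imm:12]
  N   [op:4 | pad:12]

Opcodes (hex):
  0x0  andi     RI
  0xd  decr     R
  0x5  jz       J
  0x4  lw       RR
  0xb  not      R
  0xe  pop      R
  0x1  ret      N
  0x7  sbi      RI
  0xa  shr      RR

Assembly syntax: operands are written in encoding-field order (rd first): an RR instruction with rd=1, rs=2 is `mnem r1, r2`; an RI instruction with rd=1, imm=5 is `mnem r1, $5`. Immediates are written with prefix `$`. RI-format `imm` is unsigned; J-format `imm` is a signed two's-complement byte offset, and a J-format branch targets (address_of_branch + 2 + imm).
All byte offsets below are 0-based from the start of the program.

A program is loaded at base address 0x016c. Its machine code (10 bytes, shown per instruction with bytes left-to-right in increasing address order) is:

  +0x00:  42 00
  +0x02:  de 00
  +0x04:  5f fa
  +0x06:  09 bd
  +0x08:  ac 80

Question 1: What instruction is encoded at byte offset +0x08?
shr r6, r2

off 0x08: read ac 80 as big → 0xac80
  opcode bits[15:12]=0xa: shr/RR
  rd: (w>>9)&0x7=0x6 → r6
  rs: (w>>6)&0x7=0x2 → r2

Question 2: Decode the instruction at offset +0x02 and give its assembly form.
off 0x02: read de 00 as big → 0xde00
  top 4b → 0xd → decr [R]
  rd@[11:9]=0x7 ⇒ r7

decr r7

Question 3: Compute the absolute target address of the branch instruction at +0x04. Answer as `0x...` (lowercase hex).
+0x04: 5f fa ⇒ word 0x5ffa (big)
  opcode bits[15:12]=0x5: jz/J
  [11:0] imm=4090 (s12→-6) = $-6
  target = base 0x016c + off 0x04 + 2 + imm -6 = 0x016c

0x016c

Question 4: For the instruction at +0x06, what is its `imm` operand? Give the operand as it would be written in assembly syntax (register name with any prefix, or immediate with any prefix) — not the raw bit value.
$445

+0x06: 09 bd ⇒ word 0x09bd (big)
  op=0x09bd>>12=0x0 ⇒ andi (RI)
  rd@[11:9]=0x4 ⇒ r4
  imm@[8:0]=0x1bd ⇒ $445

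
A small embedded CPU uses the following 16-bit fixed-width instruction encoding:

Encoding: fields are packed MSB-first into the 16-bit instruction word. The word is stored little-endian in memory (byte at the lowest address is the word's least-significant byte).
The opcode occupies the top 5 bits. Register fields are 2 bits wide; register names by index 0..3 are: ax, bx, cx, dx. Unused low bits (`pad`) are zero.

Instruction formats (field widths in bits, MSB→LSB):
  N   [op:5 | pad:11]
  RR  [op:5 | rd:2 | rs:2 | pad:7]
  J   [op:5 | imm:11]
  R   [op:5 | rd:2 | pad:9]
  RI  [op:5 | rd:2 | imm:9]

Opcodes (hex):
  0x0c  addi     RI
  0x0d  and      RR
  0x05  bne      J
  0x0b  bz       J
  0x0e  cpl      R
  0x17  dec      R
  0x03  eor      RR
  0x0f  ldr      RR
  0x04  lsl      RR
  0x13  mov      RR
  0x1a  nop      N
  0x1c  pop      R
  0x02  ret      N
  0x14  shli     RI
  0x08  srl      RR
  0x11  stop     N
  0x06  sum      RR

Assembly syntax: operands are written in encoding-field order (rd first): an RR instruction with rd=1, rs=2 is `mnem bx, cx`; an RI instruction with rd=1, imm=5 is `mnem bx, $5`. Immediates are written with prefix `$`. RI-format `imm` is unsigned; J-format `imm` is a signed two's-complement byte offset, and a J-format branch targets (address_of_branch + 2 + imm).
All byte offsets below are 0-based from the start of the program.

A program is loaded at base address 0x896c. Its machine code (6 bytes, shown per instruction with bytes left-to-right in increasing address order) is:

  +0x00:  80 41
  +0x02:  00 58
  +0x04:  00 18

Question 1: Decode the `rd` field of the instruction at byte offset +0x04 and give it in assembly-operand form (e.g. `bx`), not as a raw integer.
ax

off 0x04: read 00 18 as little → 0x1800
  opcode bits[15:11]=0x3: eor/RR
  rd@[10:9]=0x0 ⇒ ax
  rs@[8:7]=0x0 ⇒ ax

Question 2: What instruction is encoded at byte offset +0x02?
bz $0

+0x02: 00 58 ⇒ word 0x5800 (little)
  top 5b → 0xb → bz [J]
  imm@[10:0]=0x0 ⇒ $0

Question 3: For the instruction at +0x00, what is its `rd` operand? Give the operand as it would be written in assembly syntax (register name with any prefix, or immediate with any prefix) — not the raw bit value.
ax

[00] 80 41 → 0x4180
  op=0x4180>>11=0x8 ⇒ srl (RR)
  rd@[10:9]=0x0 ⇒ ax
  rs@[8:7]=0x3 ⇒ dx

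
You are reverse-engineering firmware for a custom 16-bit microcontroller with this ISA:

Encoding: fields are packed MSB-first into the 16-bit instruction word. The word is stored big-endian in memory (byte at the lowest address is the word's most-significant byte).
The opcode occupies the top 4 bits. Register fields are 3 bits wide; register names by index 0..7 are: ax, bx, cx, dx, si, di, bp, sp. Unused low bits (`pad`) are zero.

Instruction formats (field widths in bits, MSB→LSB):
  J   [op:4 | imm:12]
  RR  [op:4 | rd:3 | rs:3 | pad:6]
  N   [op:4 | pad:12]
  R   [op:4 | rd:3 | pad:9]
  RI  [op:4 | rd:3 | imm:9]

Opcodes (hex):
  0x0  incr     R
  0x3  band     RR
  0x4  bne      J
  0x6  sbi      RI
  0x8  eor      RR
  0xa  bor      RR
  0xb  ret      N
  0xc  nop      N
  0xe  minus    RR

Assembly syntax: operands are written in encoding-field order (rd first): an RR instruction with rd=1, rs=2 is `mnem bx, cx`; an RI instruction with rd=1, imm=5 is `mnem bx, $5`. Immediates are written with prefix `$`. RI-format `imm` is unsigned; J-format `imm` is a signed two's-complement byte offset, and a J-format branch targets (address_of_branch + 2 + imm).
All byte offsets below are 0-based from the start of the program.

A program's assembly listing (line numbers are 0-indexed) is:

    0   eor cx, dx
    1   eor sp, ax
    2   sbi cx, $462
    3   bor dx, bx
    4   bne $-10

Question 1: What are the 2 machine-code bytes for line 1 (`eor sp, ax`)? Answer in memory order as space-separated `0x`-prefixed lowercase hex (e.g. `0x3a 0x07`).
0x8e 0x00

line 1 (eor): pack op=0x8:4|rd=7:3|rs=0:3|pad=0:6 = 0x8e00; big→ 8e 00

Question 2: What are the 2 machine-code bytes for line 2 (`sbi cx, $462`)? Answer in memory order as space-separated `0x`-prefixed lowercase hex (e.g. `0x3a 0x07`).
2. sbi fields op=0x6:4|rd=2:3|imm=462:9 → word 65ceh → 65 ce

0x65 0xce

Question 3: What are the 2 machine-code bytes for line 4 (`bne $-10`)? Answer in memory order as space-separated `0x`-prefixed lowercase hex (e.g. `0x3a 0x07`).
L4: bne op=0x4:4|imm=-10:12 ⇒ 0x4ff6 ⇒ big 4f f6

0x4f 0xf6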